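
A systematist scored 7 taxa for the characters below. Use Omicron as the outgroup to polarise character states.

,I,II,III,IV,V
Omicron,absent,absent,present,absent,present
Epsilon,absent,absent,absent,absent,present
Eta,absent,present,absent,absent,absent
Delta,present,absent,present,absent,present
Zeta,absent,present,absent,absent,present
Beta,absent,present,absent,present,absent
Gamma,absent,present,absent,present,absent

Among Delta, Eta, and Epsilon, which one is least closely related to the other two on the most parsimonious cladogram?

Delta

Character polarity is set by the outgroup: the derived state is whichever differs from the outgroup's state, so for III, V the derived state is 'absent', and for the remaining characters it is 'present'.
I: derived state 'present' in Delta only — an autapomorphy, so it tells us nothing about relationships among taxa.
Only Beta, Eta, Gamma, and Zeta show the derived state 'present' for II, supporting them as a clade.
III: derived state 'absent' in Beta, Epsilon, Eta, Gamma, and Zeta only — synapomorphy for {Beta, Epsilon, Eta, Gamma, Zeta}.
Only Beta and Gamma show the derived state 'present' for IV, supporting them as a clade.
V (derived state 'absent') is shared by Beta, Eta, and Gamma — a synapomorphy uniting that clade.
Most parsimonious ingroup topology: (((Zeta,(Eta,(Gamma,Beta))),Epsilon),Delta).
Epsilon and Eta share a more recent common ancestor with each other than either does with Delta, so Delta is the least closely related of the three.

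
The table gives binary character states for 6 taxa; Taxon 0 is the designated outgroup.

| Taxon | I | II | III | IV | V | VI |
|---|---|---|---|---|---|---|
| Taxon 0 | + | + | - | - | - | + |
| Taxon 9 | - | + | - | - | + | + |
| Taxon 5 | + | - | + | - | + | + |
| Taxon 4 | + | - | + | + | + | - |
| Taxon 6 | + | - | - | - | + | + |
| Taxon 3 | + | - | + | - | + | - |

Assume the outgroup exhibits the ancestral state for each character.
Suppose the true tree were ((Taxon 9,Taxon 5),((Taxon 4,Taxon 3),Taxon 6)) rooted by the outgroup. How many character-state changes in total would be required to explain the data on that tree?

8

Map each character onto ((Taxon 9,Taxon 5),((Taxon 4,Taxon 3),Taxon 6)) (rooted by Taxon 0) and count the minimum state changes it requires (Fitch parsimony):
I: 1; II: 2; III: 2; IV: 1; V: 1; VI: 1.
Total tree length = 8.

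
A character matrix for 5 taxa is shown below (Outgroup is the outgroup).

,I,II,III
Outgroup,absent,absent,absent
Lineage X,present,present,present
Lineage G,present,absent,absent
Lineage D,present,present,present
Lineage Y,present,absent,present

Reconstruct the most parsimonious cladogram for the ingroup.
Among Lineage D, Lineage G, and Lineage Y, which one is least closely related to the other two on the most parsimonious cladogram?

Lineage G

The outgroup has state 'absent' for every character, so 'present' is the derived state throughout.
All ingroup taxa share the derived state 'present' for I; it defines the ingroup but does not resolve relationships within it.
II (derived state 'present') is shared by Lineage D and Lineage X — a synapomorphy uniting that clade.
III: derived state 'present' in Lineage D, Lineage X, and Lineage Y only — synapomorphy for {Lineage D, Lineage X, Lineage Y}.
Most parsimonious ingroup topology: (((Lineage X,Lineage D),Lineage Y),Lineage G).
Lineage Y and Lineage D share a more recent common ancestor with each other than either does with Lineage G, so Lineage G is the least closely related of the three.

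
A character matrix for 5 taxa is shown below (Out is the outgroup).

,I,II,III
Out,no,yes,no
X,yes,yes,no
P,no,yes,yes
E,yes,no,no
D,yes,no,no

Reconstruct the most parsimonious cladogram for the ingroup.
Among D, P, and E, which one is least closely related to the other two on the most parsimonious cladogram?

Character polarity is set by the outgroup: the derived state is whichever differs from the outgroup's state, so for II the derived state is 'no', and for the remaining characters it is 'yes'.
I (derived state 'yes') is shared by D, E, and X — a synapomorphy uniting that clade.
Only D and E show the derived state 'no' for II, supporting them as a clade.
III: derived state 'yes' in P only — an autapomorphy, so it tells us nothing about relationships among taxa.
Most parsimonious ingroup topology: ((X,(E,D)),P).
E and D share a more recent common ancestor with each other than either does with P, so P is the least closely related of the three.

P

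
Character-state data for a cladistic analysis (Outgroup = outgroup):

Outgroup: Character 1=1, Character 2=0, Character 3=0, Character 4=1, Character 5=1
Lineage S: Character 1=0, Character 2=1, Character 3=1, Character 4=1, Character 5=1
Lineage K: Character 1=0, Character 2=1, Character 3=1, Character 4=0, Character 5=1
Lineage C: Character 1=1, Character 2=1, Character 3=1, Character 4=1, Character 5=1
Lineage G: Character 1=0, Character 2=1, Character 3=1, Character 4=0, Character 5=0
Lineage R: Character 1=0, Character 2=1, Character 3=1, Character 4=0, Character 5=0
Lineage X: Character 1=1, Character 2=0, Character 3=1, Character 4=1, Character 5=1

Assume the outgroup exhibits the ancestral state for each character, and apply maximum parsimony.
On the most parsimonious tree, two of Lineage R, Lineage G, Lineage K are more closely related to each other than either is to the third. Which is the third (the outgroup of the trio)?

Lineage K

Character polarity is set by the outgroup: the derived state is whichever differs from the outgroup's state, so for Character 1, Character 4, Character 5 the derived state is '0', and for the remaining characters it is '1'.
Character 1: derived state '0' in Lineage G, Lineage K, Lineage R, and Lineage S only — synapomorphy for {Lineage G, Lineage K, Lineage R, Lineage S}.
Only Lineage C, Lineage G, Lineage K, Lineage R, and Lineage S show the derived state '1' for Character 2, supporting them as a clade.
All ingroup taxa share the derived state '1' for Character 3; it defines the ingroup but does not resolve relationships within it.
Character 4: derived state '0' in Lineage G, Lineage K, and Lineage R only — synapomorphy for {Lineage G, Lineage K, Lineage R}.
Only Lineage G and Lineage R show the derived state '0' for Character 5, supporting them as a clade.
Most parsimonious ingroup topology: (((Lineage S,(Lineage K,(Lineage G,Lineage R))),Lineage C),Lineage X).
Lineage R and Lineage G share a more recent common ancestor with each other than either does with Lineage K, so Lineage K is the least closely related of the three.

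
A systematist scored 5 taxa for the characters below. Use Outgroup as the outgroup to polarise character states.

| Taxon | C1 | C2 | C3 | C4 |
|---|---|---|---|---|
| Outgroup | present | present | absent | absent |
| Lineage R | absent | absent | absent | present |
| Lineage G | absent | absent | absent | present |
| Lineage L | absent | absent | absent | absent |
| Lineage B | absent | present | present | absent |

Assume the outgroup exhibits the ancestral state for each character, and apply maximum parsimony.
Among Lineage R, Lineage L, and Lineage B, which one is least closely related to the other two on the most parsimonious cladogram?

Lineage B

Character polarity is set by the outgroup: the derived state is whichever differs from the outgroup's state, so for C1, C2 the derived state is 'absent', and for the remaining characters it is 'present'.
C1 (derived state 'absent') is shared by all ingroup taxa — unites the whole ingroup.
Only Lineage G, Lineage L, and Lineage R show the derived state 'absent' for C2, supporting them as a clade.
C3: derived state 'present' in Lineage B only — an autapomorphy, so it tells us nothing about relationships among taxa.
Only Lineage G and Lineage R show the derived state 'present' for C4, supporting them as a clade.
Most parsimonious ingroup topology: (((Lineage R,Lineage G),Lineage L),Lineage B).
Lineage R and Lineage L share a more recent common ancestor with each other than either does with Lineage B, so Lineage B is the least closely related of the three.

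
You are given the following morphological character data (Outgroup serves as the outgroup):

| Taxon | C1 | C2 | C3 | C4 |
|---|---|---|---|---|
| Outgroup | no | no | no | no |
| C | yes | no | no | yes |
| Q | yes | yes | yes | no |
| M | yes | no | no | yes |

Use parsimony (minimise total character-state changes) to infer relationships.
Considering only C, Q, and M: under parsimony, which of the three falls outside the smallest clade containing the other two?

The outgroup has state 'no' for every character, so 'yes' is the derived state throughout.
All ingroup taxa share the derived state 'yes' for C1; it defines the ingroup but does not resolve relationships within it.
C2: derived state 'yes' in Q only — an autapomorphy, so it tells us nothing about relationships among taxa.
C3: derived state 'yes' in Q only — an autapomorphy, so it tells us nothing about relationships among taxa.
Only C and M show the derived state 'yes' for C4, supporting them as a clade.
Most parsimonious ingroup topology: ((C,M),Q).
C and M share a more recent common ancestor with each other than either does with Q, so Q is the least closely related of the three.

Q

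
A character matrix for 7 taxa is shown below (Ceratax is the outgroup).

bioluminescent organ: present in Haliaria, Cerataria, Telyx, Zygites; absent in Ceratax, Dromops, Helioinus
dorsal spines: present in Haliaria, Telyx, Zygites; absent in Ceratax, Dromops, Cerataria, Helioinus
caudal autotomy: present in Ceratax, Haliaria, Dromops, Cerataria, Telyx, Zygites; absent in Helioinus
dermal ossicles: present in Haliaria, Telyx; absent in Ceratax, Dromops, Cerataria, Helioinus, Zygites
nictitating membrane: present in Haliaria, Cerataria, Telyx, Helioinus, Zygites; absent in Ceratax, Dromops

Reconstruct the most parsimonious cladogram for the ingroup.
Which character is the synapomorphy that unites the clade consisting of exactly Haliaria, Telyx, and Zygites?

dorsal spines

Character polarity is set by the outgroup: the derived state is whichever differs from the outgroup's state, so for caudal autotomy the derived state is 'absent', and for the remaining characters it is 'present'.
bioluminescent organ (derived state 'present') is shared by Cerataria, Haliaria, Telyx, and Zygites — a synapomorphy uniting that clade.
Only Haliaria, Telyx, and Zygites show the derived state 'present' for dorsal spines, supporting them as a clade.
caudal autotomy: derived state 'absent' in Helioinus only — an autapomorphy, so it tells us nothing about relationships among taxa.
dermal ossicles: derived state 'present' in Haliaria and Telyx only — synapomorphy for {Haliaria, Telyx}.
nictitating membrane: derived state 'present' in Cerataria, Haliaria, Helioinus, Telyx, and Zygites only — synapomorphy for {Cerataria, Haliaria, Helioinus, Telyx, Zygites}.
Most parsimonious ingroup topology: (((((Haliaria,Telyx),Zygites),Cerataria),Helioinus),Dromops).
The clade {Haliaria, Telyx, Zygites} is supported by dorsal spines: its derived state 'present' occurs in exactly those taxa and in no other taxon (including the outgroup).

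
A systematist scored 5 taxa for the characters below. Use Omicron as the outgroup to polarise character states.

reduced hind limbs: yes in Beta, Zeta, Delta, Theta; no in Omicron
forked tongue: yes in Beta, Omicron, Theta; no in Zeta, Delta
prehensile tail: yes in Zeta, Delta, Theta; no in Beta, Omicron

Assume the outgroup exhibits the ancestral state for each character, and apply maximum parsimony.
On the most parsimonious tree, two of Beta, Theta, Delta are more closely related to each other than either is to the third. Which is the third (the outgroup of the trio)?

Character polarity is set by the outgroup: the derived state is whichever differs from the outgroup's state, so for forked tongue the derived state is 'no', and for the remaining characters it is 'yes'.
All ingroup taxa share the derived state 'yes' for reduced hind limbs; it defines the ingroup but does not resolve relationships within it.
Only Delta and Zeta show the derived state 'no' for forked tongue, supporting them as a clade.
Only Delta, Theta, and Zeta show the derived state 'yes' for prehensile tail, supporting them as a clade.
Most parsimonious ingroup topology: (((Delta,Zeta),Theta),Beta).
Theta and Delta share a more recent common ancestor with each other than either does with Beta, so Beta is the least closely related of the three.

Beta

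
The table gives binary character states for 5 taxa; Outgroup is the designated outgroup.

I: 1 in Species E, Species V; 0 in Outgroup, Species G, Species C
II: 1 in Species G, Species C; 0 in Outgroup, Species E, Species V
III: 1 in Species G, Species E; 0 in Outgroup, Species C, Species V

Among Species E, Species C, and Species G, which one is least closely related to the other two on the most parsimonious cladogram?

The outgroup has state '0' for every character, so '1' is the derived state throughout.
I (derived state '1') is shared by Species E and Species V — a synapomorphy uniting that clade.
II: derived state '1' in Species C and Species G only — synapomorphy for {Species C, Species G}.
III groups Species E and Species G, which is incompatible with the clades supported by the remaining characters; treating it as convergent (homoplasy) costs fewer steps than any alternative tree.
Most parsimonious ingroup topology: ((Species G,Species C),(Species E,Species V)).
Species G and Species C share a more recent common ancestor with each other than either does with Species E, so Species E is the least closely related of the three.

Species E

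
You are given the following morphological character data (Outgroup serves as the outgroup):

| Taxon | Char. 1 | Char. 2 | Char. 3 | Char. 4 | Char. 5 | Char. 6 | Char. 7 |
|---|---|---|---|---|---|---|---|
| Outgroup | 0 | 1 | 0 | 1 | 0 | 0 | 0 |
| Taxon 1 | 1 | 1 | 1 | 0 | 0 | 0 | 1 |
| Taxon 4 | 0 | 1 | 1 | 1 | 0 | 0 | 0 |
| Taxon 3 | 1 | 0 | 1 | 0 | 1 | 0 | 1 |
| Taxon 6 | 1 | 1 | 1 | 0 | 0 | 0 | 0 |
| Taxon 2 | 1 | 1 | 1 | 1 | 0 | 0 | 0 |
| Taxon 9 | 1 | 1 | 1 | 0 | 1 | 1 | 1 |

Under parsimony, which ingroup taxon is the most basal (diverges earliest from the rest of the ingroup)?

Character polarity is set by the outgroup: the derived state is whichever differs from the outgroup's state, so for Char. 2, Char. 4 the derived state is '0', and for the remaining characters it is '1'.
Char. 1: derived state '1' in Taxon 1, Taxon 2, Taxon 3, Taxon 6, and Taxon 9 only — synapomorphy for {Taxon 1, Taxon 2, Taxon 3, Taxon 6, Taxon 9}.
Char. 2 (derived state '0') is unique to Taxon 3 (autapomorphy; uninformative for grouping).
Char. 3 (derived state '1') is shared by all ingroup taxa — unites the whole ingroup.
Only Taxon 1, Taxon 3, Taxon 6, and Taxon 9 show the derived state '0' for Char. 4, supporting them as a clade.
Char. 5: derived state '1' in Taxon 3 and Taxon 9 only — synapomorphy for {Taxon 3, Taxon 9}.
Char. 6 (derived state '1') is unique to Taxon 9 (autapomorphy; uninformative for grouping).
Char. 7: derived state '1' in Taxon 1, Taxon 3, and Taxon 9 only — synapomorphy for {Taxon 1, Taxon 3, Taxon 9}.
Most parsimonious ingroup topology: ((((Taxon 1,(Taxon 3,Taxon 9)),Taxon 6),Taxon 2),Taxon 4).
Taxon 4 is sister to the clade containing all other ingroup taxa, so it is the earliest-diverging (most basal) ingroup lineage.

Taxon 4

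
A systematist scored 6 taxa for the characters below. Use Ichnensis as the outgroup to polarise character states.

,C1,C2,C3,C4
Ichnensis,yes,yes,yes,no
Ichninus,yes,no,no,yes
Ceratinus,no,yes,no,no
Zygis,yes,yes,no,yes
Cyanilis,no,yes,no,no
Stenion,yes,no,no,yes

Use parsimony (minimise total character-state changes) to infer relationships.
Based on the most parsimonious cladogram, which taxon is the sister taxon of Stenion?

Character polarity is set by the outgroup: the derived state is whichever differs from the outgroup's state, so for C1, C2, C3 the derived state is 'no', and for the remaining characters it is 'yes'.
C1: derived state 'no' in Ceratinus and Cyanilis only — synapomorphy for {Ceratinus, Cyanilis}.
C2 (derived state 'no') is shared by Ichninus and Stenion — a synapomorphy uniting that clade.
C3 (derived state 'no') is shared by all ingroup taxa — unites the whole ingroup.
C4: derived state 'yes' in Ichninus, Stenion, and Zygis only — synapomorphy for {Ichninus, Stenion, Zygis}.
Most parsimonious ingroup topology: (((Ichninus,Stenion),Zygis),(Ceratinus,Cyanilis)).
Stenion and Ichninus form a cherry on this tree, so they are sister taxa.

Ichninus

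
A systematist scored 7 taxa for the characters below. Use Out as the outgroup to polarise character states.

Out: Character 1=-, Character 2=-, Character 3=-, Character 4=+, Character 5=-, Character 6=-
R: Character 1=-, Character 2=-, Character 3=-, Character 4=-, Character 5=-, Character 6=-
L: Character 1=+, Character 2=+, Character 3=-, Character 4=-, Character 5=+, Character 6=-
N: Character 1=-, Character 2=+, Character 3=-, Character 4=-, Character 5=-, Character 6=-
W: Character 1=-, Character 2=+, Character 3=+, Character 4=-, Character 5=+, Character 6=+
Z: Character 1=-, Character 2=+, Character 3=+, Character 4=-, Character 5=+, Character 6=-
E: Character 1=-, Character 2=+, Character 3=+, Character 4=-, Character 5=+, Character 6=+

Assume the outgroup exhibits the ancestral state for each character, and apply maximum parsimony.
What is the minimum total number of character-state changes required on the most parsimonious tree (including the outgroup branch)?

Character polarity is set by the outgroup: the derived state is whichever differs from the outgroup's state, so for Character 4 the derived state is '-', and for the remaining characters it is '+'.
Character 1 (derived state '+') is unique to L (autapomorphy; uninformative for grouping).
Character 2 (derived state '+') is shared by E, L, N, W, and Z — a synapomorphy uniting that clade.
Character 3 (derived state '+') is shared by E, W, and Z — a synapomorphy uniting that clade.
All ingroup taxa share the derived state '-' for Character 4; it defines the ingroup but does not resolve relationships within it.
Character 5: derived state '+' in E, L, W, and Z only — synapomorphy for {E, L, W, Z}.
Character 6 (derived state '+') is shared by E and W — a synapomorphy uniting that clade.
Most parsimonious ingroup topology: (R,((L,((W,E),Z)),N)).
Changes per character on this tree: Character 1: 1; Character 2: 1; Character 3: 1; Character 4: 1; Character 5: 1; Character 6: 1.
Total = 6.

6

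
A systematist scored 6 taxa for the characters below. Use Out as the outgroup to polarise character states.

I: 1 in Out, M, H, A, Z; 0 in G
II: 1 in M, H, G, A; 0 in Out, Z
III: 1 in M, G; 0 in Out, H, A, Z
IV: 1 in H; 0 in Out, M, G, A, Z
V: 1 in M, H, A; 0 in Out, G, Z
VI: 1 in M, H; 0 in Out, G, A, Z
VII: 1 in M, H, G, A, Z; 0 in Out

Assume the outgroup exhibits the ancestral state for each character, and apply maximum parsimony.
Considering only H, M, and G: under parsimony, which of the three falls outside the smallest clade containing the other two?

G

Character polarity is set by the outgroup: the derived state is whichever differs from the outgroup's state, so for I the derived state is '0', and for the remaining characters it is '1'.
I: derived state '0' in G only — an autapomorphy, so it tells us nothing about relationships among taxa.
II (derived state '1') is shared by A, G, H, and M — a synapomorphy uniting that clade.
III (state '1') occurs in G and M but conflicts with the nesting implied by the other characters — most parsimoniously interpreted as homoplasy.
IV (derived state '1') is unique to H (autapomorphy; uninformative for grouping).
V: derived state '1' in A, H, and M only — synapomorphy for {A, H, M}.
Only H and M show the derived state '1' for VI, supporting them as a clade.
All ingroup taxa share the derived state '1' for VII; it defines the ingroup but does not resolve relationships within it.
Most parsimonious ingroup topology: ((((M,H),A),G),Z).
H and M share a more recent common ancestor with each other than either does with G, so G is the least closely related of the three.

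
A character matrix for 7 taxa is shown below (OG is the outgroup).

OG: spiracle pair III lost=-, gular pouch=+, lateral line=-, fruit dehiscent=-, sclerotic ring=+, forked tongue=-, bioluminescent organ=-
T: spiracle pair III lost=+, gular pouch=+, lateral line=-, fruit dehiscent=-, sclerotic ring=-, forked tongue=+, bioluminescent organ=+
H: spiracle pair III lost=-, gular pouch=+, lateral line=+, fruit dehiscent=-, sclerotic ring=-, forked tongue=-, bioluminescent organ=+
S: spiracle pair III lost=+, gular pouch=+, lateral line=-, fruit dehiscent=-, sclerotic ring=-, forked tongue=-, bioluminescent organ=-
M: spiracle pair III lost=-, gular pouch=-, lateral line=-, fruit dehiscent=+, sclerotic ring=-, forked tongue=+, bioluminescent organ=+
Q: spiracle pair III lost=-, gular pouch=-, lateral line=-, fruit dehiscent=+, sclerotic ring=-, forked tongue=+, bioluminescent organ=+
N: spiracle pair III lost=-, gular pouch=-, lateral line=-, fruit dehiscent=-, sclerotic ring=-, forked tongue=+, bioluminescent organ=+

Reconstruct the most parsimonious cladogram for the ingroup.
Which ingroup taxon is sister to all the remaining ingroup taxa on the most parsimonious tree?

S

Character polarity is set by the outgroup: the derived state is whichever differs from the outgroup's state, so for gular pouch, sclerotic ring the derived state is '-', and for the remaining characters it is '+'.
spiracle pair III lost (state '+') occurs in S and T but conflicts with the nesting implied by the other characters — most parsimoniously interpreted as homoplasy.
Only M, N, and Q show the derived state '-' for gular pouch, supporting them as a clade.
lateral line (derived state '+') is unique to H (autapomorphy; uninformative for grouping).
fruit dehiscent (derived state '+') is shared by M and Q — a synapomorphy uniting that clade.
All ingroup taxa share the derived state '-' for sclerotic ring; it defines the ingroup but does not resolve relationships within it.
Only M, N, Q, and T show the derived state '+' for forked tongue, supporting them as a clade.
Only H, M, N, Q, and T show the derived state '+' for bioluminescent organ, supporting them as a clade.
Most parsimonious ingroup topology: (((T,((M,Q),N)),H),S).
S is sister to the clade containing all other ingroup taxa, so it is the earliest-diverging (most basal) ingroup lineage.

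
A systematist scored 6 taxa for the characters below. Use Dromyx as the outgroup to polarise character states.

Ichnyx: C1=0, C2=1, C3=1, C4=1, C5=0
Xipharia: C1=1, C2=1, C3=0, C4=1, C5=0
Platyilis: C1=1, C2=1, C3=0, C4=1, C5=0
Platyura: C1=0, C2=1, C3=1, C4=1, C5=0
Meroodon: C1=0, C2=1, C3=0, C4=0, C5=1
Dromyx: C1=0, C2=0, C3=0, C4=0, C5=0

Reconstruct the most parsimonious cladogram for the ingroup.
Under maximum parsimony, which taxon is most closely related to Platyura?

The outgroup has state '0' for every character, so '1' is the derived state throughout.
Only Platyilis and Xipharia show the derived state '1' for C1, supporting them as a clade.
All ingroup taxa share the derived state '1' for C2; it defines the ingroup but does not resolve relationships within it.
Only Ichnyx and Platyura show the derived state '1' for C3, supporting them as a clade.
Only Ichnyx, Platyilis, Platyura, and Xipharia show the derived state '1' for C4, supporting them as a clade.
C5 (derived state '1') is unique to Meroodon (autapomorphy; uninformative for grouping).
Most parsimonious ingroup topology: (Meroodon,((Platyura,Ichnyx),(Platyilis,Xipharia))).
Platyura and Ichnyx form a cherry on this tree, so they are sister taxa.

Ichnyx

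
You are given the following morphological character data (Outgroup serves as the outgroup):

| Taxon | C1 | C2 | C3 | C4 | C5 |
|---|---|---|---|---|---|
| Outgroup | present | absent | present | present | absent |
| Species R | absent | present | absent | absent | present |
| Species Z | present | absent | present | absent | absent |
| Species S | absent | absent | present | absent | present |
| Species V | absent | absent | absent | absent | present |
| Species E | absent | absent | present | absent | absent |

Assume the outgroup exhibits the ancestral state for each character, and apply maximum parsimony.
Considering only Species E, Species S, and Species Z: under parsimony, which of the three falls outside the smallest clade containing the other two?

Character polarity is set by the outgroup: the derived state is whichever differs from the outgroup's state, so for C1, C3, C4 the derived state is 'absent', and for the remaining characters it is 'present'.
Only Species E, Species R, Species S, and Species V show the derived state 'absent' for C1, supporting them as a clade.
C2 (derived state 'present') is unique to Species R (autapomorphy; uninformative for grouping).
Only Species R and Species V show the derived state 'absent' for C3, supporting them as a clade.
All ingroup taxa share the derived state 'absent' for C4; it defines the ingroup but does not resolve relationships within it.
C5: derived state 'present' in Species R, Species S, and Species V only — synapomorphy for {Species R, Species S, Species V}.
Most parsimonious ingroup topology: ((((Species R,Species V),Species S),Species E),Species Z).
Species S and Species E share a more recent common ancestor with each other than either does with Species Z, so Species Z is the least closely related of the three.

Species Z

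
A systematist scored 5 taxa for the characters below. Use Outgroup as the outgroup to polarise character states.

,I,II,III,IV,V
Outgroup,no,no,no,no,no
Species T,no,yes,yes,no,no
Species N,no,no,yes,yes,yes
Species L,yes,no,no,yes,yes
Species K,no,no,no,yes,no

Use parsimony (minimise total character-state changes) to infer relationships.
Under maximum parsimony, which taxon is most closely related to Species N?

Species L

The outgroup has state 'no' for every character, so 'yes' is the derived state throughout.
I (derived state 'yes') is unique to Species L (autapomorphy; uninformative for grouping).
II: derived state 'yes' in Species T only — an autapomorphy, so it tells us nothing about relationships among taxa.
III groups Species N and Species T, which is incompatible with the clades supported by the remaining characters; treating it as convergent (homoplasy) costs fewer steps than any alternative tree.
IV (derived state 'yes') is shared by Species K, Species L, and Species N — a synapomorphy uniting that clade.
V (derived state 'yes') is shared by Species L and Species N — a synapomorphy uniting that clade.
Most parsimonious ingroup topology: (Species T,((Species N,Species L),Species K)).
Species N and Species L form a cherry on this tree, so they are sister taxa.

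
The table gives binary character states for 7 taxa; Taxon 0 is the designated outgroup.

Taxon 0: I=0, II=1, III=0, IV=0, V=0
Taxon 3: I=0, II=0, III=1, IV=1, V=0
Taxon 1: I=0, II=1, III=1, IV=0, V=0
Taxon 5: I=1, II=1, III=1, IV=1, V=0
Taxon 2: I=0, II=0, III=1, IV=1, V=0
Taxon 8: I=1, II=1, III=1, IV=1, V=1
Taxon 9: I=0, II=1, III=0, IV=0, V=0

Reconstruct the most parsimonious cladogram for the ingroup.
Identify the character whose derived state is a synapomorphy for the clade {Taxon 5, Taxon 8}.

Character polarity is set by the outgroup: the derived state is whichever differs from the outgroup's state, so for II the derived state is '0', and for the remaining characters it is '1'.
I (derived state '1') is shared by Taxon 5 and Taxon 8 — a synapomorphy uniting that clade.
Only Taxon 2 and Taxon 3 show the derived state '0' for II, supporting them as a clade.
III: derived state '1' in Taxon 1, Taxon 2, Taxon 3, Taxon 5, and Taxon 8 only — synapomorphy for {Taxon 1, Taxon 2, Taxon 3, Taxon 5, Taxon 8}.
Only Taxon 2, Taxon 3, Taxon 5, and Taxon 8 show the derived state '1' for IV, supporting them as a clade.
V (derived state '1') is unique to Taxon 8 (autapomorphy; uninformative for grouping).
Most parsimonious ingroup topology: ((((Taxon 3,Taxon 2),(Taxon 5,Taxon 8)),Taxon 1),Taxon 9).
The clade {Taxon 5, Taxon 8} is supported by I: its derived state '1' occurs in exactly those taxa and in no other taxon (including the outgroup).

I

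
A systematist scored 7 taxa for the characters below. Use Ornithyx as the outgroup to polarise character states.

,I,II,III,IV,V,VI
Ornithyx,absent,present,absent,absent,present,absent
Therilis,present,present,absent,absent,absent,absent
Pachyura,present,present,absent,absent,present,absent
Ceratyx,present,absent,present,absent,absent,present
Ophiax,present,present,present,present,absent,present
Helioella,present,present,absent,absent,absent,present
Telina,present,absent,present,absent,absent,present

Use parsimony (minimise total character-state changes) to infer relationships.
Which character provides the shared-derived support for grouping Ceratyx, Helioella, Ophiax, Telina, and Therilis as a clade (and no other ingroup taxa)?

Character polarity is set by the outgroup: the derived state is whichever differs from the outgroup's state, so for II, V the derived state is 'absent', and for the remaining characters it is 'present'.
All ingroup taxa share the derived state 'present' for I; it defines the ingroup but does not resolve relationships within it.
II: derived state 'absent' in Ceratyx and Telina only — synapomorphy for {Ceratyx, Telina}.
III (derived state 'present') is shared by Ceratyx, Ophiax, and Telina — a synapomorphy uniting that clade.
IV: derived state 'present' in Ophiax only — an autapomorphy, so it tells us nothing about relationships among taxa.
V (derived state 'absent') is shared by Ceratyx, Helioella, Ophiax, Telina, and Therilis — a synapomorphy uniting that clade.
Only Ceratyx, Helioella, Ophiax, and Telina show the derived state 'present' for VI, supporting them as a clade.
Most parsimonious ingroup topology: ((Therilis,(((Ceratyx,Telina),Ophiax),Helioella)),Pachyura).
The clade {Ceratyx, Helioella, Ophiax, Telina, Therilis} is supported by V: its derived state 'absent' occurs in exactly those taxa and in no other taxon (including the outgroup).

V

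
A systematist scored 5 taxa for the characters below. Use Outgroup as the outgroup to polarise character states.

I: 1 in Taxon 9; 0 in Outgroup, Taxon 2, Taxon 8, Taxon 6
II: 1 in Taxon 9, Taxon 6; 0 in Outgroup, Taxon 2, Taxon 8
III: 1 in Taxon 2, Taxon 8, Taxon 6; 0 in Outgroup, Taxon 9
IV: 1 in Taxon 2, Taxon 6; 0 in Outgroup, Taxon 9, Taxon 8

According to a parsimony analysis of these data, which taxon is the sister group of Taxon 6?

The outgroup has state '0' for every character, so '1' is the derived state throughout.
I (derived state '1') is unique to Taxon 9 (autapomorphy; uninformative for grouping).
II groups Taxon 6 and Taxon 9, which is incompatible with the clades supported by the remaining characters; treating it as convergent (homoplasy) costs fewer steps than any alternative tree.
III (derived state '1') is shared by Taxon 2, Taxon 6, and Taxon 8 — a synapomorphy uniting that clade.
Only Taxon 2 and Taxon 6 show the derived state '1' for IV, supporting them as a clade.
Most parsimonious ingroup topology: (((Taxon 2,Taxon 6),Taxon 8),Taxon 9).
Taxon 6 and Taxon 2 form a cherry on this tree, so they are sister taxa.

Taxon 2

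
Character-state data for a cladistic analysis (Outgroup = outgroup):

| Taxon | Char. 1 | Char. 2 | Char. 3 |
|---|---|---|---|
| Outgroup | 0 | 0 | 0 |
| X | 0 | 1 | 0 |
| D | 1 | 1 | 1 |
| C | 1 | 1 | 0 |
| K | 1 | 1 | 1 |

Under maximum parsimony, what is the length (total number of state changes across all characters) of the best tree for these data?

3

The outgroup has state '0' for every character, so '1' is the derived state throughout.
Only C, D, and K show the derived state '1' for Char. 1, supporting them as a clade.
All ingroup taxa share the derived state '1' for Char. 2; it defines the ingroup but does not resolve relationships within it.
Char. 3 (derived state '1') is shared by D and K — a synapomorphy uniting that clade.
Most parsimonious ingroup topology: (X,((D,K),C)).
Changes per character on this tree: Char. 1: 1; Char. 2: 1; Char. 3: 1.
Total = 3.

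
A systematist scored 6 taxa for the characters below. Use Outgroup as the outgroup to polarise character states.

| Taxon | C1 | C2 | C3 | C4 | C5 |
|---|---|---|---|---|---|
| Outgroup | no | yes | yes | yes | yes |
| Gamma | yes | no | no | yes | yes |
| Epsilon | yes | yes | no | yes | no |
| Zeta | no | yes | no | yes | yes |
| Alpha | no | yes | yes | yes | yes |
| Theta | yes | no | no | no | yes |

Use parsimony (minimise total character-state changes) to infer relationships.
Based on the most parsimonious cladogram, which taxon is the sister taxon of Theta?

Gamma

Character polarity is set by the outgroup: the derived state is whichever differs from the outgroup's state, so for C2, C3, C4, C5 the derived state is 'no', and for the remaining characters it is 'yes'.
Only Epsilon, Gamma, and Theta show the derived state 'yes' for C1, supporting them as a clade.
Only Gamma and Theta show the derived state 'no' for C2, supporting them as a clade.
C3: derived state 'no' in Epsilon, Gamma, Theta, and Zeta only — synapomorphy for {Epsilon, Gamma, Theta, Zeta}.
C4 (derived state 'no') is unique to Theta (autapomorphy; uninformative for grouping).
C5 (derived state 'no') is unique to Epsilon (autapomorphy; uninformative for grouping).
Most parsimonious ingroup topology: (Alpha,((Epsilon,(Theta,Gamma)),Zeta)).
Theta and Gamma form a cherry on this tree, so they are sister taxa.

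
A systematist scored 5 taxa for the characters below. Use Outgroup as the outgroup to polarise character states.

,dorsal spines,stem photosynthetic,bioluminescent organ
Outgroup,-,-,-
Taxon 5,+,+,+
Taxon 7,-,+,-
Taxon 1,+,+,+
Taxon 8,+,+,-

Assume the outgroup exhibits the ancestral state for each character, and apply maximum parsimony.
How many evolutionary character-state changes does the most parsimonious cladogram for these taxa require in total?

The outgroup has state '-' for every character, so '+' is the derived state throughout.
dorsal spines (derived state '+') is shared by Taxon 1, Taxon 5, and Taxon 8 — a synapomorphy uniting that clade.
stem photosynthetic (derived state '+') is shared by all ingroup taxa — unites the whole ingroup.
bioluminescent organ: derived state '+' in Taxon 1 and Taxon 5 only — synapomorphy for {Taxon 1, Taxon 5}.
Most parsimonious ingroup topology: (((Taxon 5,Taxon 1),Taxon 8),Taxon 7).
Changes per character on this tree: dorsal spines: 1; stem photosynthetic: 1; bioluminescent organ: 1.
Total = 3.

3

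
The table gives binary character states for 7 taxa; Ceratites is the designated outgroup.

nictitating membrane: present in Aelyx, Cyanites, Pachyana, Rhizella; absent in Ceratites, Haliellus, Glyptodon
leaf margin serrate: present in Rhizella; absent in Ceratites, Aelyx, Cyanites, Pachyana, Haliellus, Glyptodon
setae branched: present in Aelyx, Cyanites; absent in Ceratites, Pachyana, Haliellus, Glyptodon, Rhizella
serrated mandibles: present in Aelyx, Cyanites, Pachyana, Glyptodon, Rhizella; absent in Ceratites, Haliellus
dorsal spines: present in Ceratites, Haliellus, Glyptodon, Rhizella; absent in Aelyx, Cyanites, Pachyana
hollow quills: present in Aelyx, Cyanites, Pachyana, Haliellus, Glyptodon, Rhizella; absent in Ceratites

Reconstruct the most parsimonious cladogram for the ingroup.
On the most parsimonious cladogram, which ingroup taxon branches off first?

Character polarity is set by the outgroup: the derived state is whichever differs from the outgroup's state, so for dorsal spines the derived state is 'absent', and for the remaining characters it is 'present'.
nictitating membrane: derived state 'present' in Aelyx, Cyanites, Pachyana, and Rhizella only — synapomorphy for {Aelyx, Cyanites, Pachyana, Rhizella}.
leaf margin serrate: derived state 'present' in Rhizella only — an autapomorphy, so it tells us nothing about relationships among taxa.
setae branched (derived state 'present') is shared by Aelyx and Cyanites — a synapomorphy uniting that clade.
serrated mandibles (derived state 'present') is shared by Aelyx, Cyanites, Glyptodon, Pachyana, and Rhizella — a synapomorphy uniting that clade.
dorsal spines (derived state 'absent') is shared by Aelyx, Cyanites, and Pachyana — a synapomorphy uniting that clade.
All ingroup taxa share the derived state 'present' for hollow quills; it defines the ingroup but does not resolve relationships within it.
Most parsimonious ingroup topology: (((((Aelyx,Cyanites),Pachyana),Rhizella),Glyptodon),Haliellus).
Haliellus is sister to the clade containing all other ingroup taxa, so it is the earliest-diverging (most basal) ingroup lineage.

Haliellus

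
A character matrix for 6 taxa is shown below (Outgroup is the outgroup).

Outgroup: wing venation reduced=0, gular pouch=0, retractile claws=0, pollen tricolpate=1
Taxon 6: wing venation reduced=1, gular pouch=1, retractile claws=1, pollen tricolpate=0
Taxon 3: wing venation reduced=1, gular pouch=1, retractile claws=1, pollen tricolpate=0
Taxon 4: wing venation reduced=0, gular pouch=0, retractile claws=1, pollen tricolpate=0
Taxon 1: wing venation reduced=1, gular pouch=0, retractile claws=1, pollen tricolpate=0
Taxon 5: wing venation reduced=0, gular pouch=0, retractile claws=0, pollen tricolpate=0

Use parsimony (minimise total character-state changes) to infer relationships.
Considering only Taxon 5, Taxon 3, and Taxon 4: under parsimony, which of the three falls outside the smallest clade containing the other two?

Character polarity is set by the outgroup: the derived state is whichever differs from the outgroup's state, so for pollen tricolpate the derived state is '0', and for the remaining characters it is '1'.
Only Taxon 1, Taxon 3, and Taxon 6 show the derived state '1' for wing venation reduced, supporting them as a clade.
gular pouch (derived state '1') is shared by Taxon 3 and Taxon 6 — a synapomorphy uniting that clade.
Only Taxon 1, Taxon 3, Taxon 4, and Taxon 6 show the derived state '1' for retractile claws, supporting them as a clade.
All ingroup taxa share the derived state '0' for pollen tricolpate; it defines the ingroup but does not resolve relationships within it.
Most parsimonious ingroup topology: ((((Taxon 6,Taxon 3),Taxon 1),Taxon 4),Taxon 5).
Taxon 3 and Taxon 4 share a more recent common ancestor with each other than either does with Taxon 5, so Taxon 5 is the least closely related of the three.

Taxon 5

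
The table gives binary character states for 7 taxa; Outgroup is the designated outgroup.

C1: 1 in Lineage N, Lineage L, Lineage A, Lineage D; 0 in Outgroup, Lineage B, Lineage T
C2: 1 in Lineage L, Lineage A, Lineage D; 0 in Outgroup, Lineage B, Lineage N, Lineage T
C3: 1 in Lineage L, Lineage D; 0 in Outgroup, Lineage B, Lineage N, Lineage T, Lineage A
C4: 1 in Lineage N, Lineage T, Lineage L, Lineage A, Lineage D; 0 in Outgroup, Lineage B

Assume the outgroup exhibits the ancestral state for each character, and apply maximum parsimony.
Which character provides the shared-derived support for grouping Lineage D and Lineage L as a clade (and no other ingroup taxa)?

The outgroup has state '0' for every character, so '1' is the derived state throughout.
C1: derived state '1' in Lineage A, Lineage D, Lineage L, and Lineage N only — synapomorphy for {Lineage A, Lineage D, Lineage L, Lineage N}.
C2 (derived state '1') is shared by Lineage A, Lineage D, and Lineage L — a synapomorphy uniting that clade.
Only Lineage D and Lineage L show the derived state '1' for C3, supporting them as a clade.
C4: derived state '1' in Lineage A, Lineage D, Lineage L, Lineage N, and Lineage T only — synapomorphy for {Lineage A, Lineage D, Lineage L, Lineage N, Lineage T}.
Most parsimonious ingroup topology: (Lineage B,((Lineage N,((Lineage L,Lineage D),Lineage A)),Lineage T)).
The clade {Lineage D, Lineage L} is supported by C3: its derived state '1' occurs in exactly those taxa and in no other taxon (including the outgroup).

C3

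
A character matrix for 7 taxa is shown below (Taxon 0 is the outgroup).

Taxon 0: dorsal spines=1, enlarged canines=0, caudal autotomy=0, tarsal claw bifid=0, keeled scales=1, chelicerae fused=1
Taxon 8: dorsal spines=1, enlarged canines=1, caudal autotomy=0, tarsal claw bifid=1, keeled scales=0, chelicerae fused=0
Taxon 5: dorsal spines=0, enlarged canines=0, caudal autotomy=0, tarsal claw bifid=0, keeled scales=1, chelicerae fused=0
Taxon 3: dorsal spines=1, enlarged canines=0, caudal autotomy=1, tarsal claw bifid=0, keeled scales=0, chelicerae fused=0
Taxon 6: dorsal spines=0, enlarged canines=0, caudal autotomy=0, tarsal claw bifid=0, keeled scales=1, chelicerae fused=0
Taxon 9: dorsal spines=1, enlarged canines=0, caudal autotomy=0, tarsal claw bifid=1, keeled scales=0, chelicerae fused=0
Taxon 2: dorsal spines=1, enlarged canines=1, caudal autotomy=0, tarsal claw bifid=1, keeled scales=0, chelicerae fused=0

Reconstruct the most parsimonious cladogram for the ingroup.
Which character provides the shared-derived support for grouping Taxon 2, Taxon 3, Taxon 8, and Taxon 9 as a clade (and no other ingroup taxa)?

keeled scales

Character polarity is set by the outgroup: the derived state is whichever differs from the outgroup's state, so for dorsal spines, keeled scales, chelicerae fused the derived state is '0', and for the remaining characters it is '1'.
Only Taxon 5 and Taxon 6 show the derived state '0' for dorsal spines, supporting them as a clade.
enlarged canines: derived state '1' in Taxon 2 and Taxon 8 only — synapomorphy for {Taxon 2, Taxon 8}.
caudal autotomy: derived state '1' in Taxon 3 only — an autapomorphy, so it tells us nothing about relationships among taxa.
tarsal claw bifid: derived state '1' in Taxon 2, Taxon 8, and Taxon 9 only — synapomorphy for {Taxon 2, Taxon 8, Taxon 9}.
keeled scales: derived state '0' in Taxon 2, Taxon 3, Taxon 8, and Taxon 9 only — synapomorphy for {Taxon 2, Taxon 3, Taxon 8, Taxon 9}.
chelicerae fused (derived state '0') is shared by all ingroup taxa — unites the whole ingroup.
Most parsimonious ingroup topology: ((((Taxon 8,Taxon 2),Taxon 9),Taxon 3),(Taxon 5,Taxon 6)).
The clade {Taxon 2, Taxon 3, Taxon 8, Taxon 9} is supported by keeled scales: its derived state '0' occurs in exactly those taxa and in no other taxon (including the outgroup).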